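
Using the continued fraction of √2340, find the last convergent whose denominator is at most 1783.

√2340 = [48; 2, 1, 2, 10, 2, 1, 2, 96, …] (period length 8).
Convergents:
  p_0/q_0 = 48/1
  p_1/q_1 = 97/2
  p_2/q_2 = 145/3
  p_3/q_3 = 387/8
  p_4/q_4 = 4015/83
  p_5/q_5 = 8417/174
  p_6/q_6 = 12432/257
  p_7/q_7 = 33281/688
  p_8/q_8 = 3207408/66305
q_7 = 688 ≤ 1783 < 66305 = q_8, so the answer is 33281/688.

33281/688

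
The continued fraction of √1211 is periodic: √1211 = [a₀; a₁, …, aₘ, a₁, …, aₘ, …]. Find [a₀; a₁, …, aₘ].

[34; 1, 3, 1, 68]

a₀ = ⌊√1211⌋ = 34.
With m₀=0, d₀=1 and mₖ₊₁ = dₖaₖ − mₖ, dₖ₊₁ = (n − mₖ₊₁²)/dₖ, aₖ₊₁ = ⌊(a₀+mₖ₊₁)/dₖ₊₁⌋:
  k=1: m=34, d=55, a=1
  k=2: m=21, d=14, a=3
  k=3: m=21, d=55, a=1
  k=4: m=34, d=1, a=68
d=1 and a=2a₀=68 at k=4, so the next step gives (m, d) = (34, 55) again — its k=1 value — and the period has length 4.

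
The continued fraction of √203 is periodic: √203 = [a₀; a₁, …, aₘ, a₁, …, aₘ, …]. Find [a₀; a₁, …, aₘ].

a₀ = ⌊√203⌋ = 14.
With m₀=0, d₀=1 and mₖ₊₁ = dₖaₖ − mₖ, dₖ₊₁ = (n − mₖ₊₁²)/dₖ, aₖ₊₁ = ⌊(a₀+mₖ₊₁)/dₖ₊₁⌋:
  k=1: m=14, d=7, a=4
  k=2: m=14, d=1, a=28
d=1 and a=2a₀=28 at k=2, so the next step gives (m, d) = (14, 7) again — its k=1 value — and the period has length 2.

[14; 4, 28]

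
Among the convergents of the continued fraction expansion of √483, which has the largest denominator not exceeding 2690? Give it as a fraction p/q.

√483 = [21; 1, 42, …] (period length 2).
Convergents:
  p_0/q_0 = 21/1
  p_1/q_1 = 22/1
  p_2/q_2 = 945/43
  p_3/q_3 = 967/44
  p_4/q_4 = 41559/1891
  p_5/q_5 = 42526/1935
  p_6/q_6 = 1827651/83161
q_5 = 1935 ≤ 2690 < 83161 = q_6, so the answer is 42526/1935.

42526/1935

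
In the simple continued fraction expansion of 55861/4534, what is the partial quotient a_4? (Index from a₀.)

3

55861 = 12·4534 + 1453   →  a_0 = 12
4534 = 3·1453 + 175   →  a_1 = 3
1453 = 8·175 + 53   →  a_2 = 8
175 = 3·53 + 16   →  a_3 = 3
53 = 3·16 + 5   →  a_4 = 3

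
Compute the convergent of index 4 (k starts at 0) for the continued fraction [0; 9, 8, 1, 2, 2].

Using pₖ = aₖpₖ₋₁ + pₖ₋₂, qₖ = aₖqₖ₋₁ + qₖ₋₂ (with p₋₁=1, p₋₂=0, q₋₁=0, q₋₂=1):
  k=0: a=0, p=0, q=1
  k=1: a=9, p=1, q=9
  k=2: a=8, p=8, q=73
  k=3: a=1, p=9, q=82
  k=4: a=2, p=26, q=237

26/237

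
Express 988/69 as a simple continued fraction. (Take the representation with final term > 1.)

988 = 14×69 + 22
69 = 3×22 + 3
22 = 7×3 + 1
3 = 3×1 + 0  (stop)
So 988/69 = [14; 3, 7, 3].

[14; 3, 7, 3]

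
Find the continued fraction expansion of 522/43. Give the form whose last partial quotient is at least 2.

522 = 12·43 + 6
43 = 7·6 + 1
6 = 6·1 + 0  (stop)
So 522/43 = [12; 7, 6].

[12; 7, 6]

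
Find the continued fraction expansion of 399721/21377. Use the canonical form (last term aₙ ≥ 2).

399721 = 18×21377 + 14935
21377 = 1×14935 + 6442
14935 = 2×6442 + 2051
6442 = 3×2051 + 289
2051 = 7×289 + 28
289 = 10×28 + 9
28 = 3×9 + 1
9 = 9×1 + 0  (stop)
So 399721/21377 = [18; 1, 2, 3, 7, 10, 3, 9].

[18; 1, 2, 3, 7, 10, 3, 9]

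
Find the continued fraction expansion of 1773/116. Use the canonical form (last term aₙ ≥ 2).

1773 = 15·116 + 33
116 = 3·33 + 17
33 = 1·17 + 16
17 = 1·16 + 1
16 = 16·1 + 0  (stop)
So 1773/116 = [15; 3, 1, 1, 16].

[15; 3, 1, 1, 16]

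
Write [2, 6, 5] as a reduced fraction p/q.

Using pₖ = aₖpₖ₋₁ + pₖ₋₂ and qₖ = aₖqₖ₋₁ + qₖ₋₂:
  k=0: a=2, p=2, q=1
  k=1: a=6, p=13, q=6
  k=2: a=5, p=67, q=31

67/31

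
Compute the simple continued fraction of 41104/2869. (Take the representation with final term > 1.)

41104 = 14*2869 + 938
2869 = 3*938 + 55
938 = 17*55 + 3
55 = 18*3 + 1
3 = 3*1 + 0  (stop)
So 41104/2869 = [14; 3, 17, 18, 3].

[14; 3, 17, 18, 3]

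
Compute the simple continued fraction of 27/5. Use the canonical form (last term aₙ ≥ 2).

[5; 2, 2]

27 = 5×5 + 2
5 = 2×2 + 1
2 = 2×1 + 0  (stop)
So 27/5 = [5; 2, 2].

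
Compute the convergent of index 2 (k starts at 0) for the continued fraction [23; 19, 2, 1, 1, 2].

Using pₖ = aₖpₖ₋₁ + pₖ₋₂, qₖ = aₖqₖ₋₁ + qₖ₋₂ (with p₋₁=1, p₋₂=0, q₋₁=0, q₋₂=1):
  k=0: a=23, p=23, q=1
  k=1: a=19, p=438, q=19
  k=2: a=2, p=899, q=39

899/39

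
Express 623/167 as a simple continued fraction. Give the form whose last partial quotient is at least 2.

[3; 1, 2, 1, 2, 2, 6]

623 = 3*167 + 122
167 = 1*122 + 45
122 = 2*45 + 32
45 = 1*32 + 13
32 = 2*13 + 6
13 = 2*6 + 1
6 = 6*1 + 0  (stop)
So 623/167 = [3; 1, 2, 1, 2, 2, 6].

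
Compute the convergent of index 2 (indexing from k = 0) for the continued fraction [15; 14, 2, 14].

Using pₖ = aₖpₖ₋₁ + pₖ₋₂, qₖ = aₖqₖ₋₁ + qₖ₋₂ (with p₋₁=1, p₋₂=0, q₋₁=0, q₋₂=1):
  k=0: a=15, p=15, q=1
  k=1: a=14, p=211, q=14
  k=2: a=2, p=437, q=29

437/29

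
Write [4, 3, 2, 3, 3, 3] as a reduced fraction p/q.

1120/261

Fold from the inside: start with 3/1.
  3 + 1/3 = 10/3
  3 + 3/10 = 33/10
  2 + 10/33 = 76/33
  3 + 33/76 = 261/76
  4 + 76/261 = 1120/261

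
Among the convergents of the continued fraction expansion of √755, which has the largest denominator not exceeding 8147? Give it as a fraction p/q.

132935/4838

√755 = [27; 2, 10, 2, 54, …] (period length 4).
Convergents:
  p_0/q_0 = 27/1
  p_1/q_1 = 55/2
  p_2/q_2 = 577/21
  p_3/q_3 = 1209/44
  p_4/q_4 = 65863/2397
  p_5/q_5 = 132935/4838
  p_6/q_6 = 1395213/50777
q_5 = 4838 ≤ 8147 < 50777 = q_6, so the answer is 132935/4838.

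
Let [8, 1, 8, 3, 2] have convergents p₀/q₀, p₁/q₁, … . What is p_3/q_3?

Using pₖ = aₖpₖ₋₁ + pₖ₋₂, qₖ = aₖqₖ₋₁ + qₖ₋₂ (with p₋₁=1, p₋₂=0, q₋₁=0, q₋₂=1):
  k=0: a=8, p=8, q=1
  k=1: a=1, p=9, q=1
  k=2: a=8, p=80, q=9
  k=3: a=3, p=249, q=28

249/28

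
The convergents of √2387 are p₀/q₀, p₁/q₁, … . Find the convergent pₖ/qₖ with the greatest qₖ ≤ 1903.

√2387 = [48; 1, 5, 1, 96, …] (period length 4).
Convergents:
  p_0/q_0 = 48/1
  p_1/q_1 = 49/1
  p_2/q_2 = 293/6
  p_3/q_3 = 342/7
  p_4/q_4 = 33125/678
  p_5/q_5 = 33467/685
  p_6/q_6 = 200460/4103
q_5 = 685 ≤ 1903 < 4103 = q_6, so the answer is 33467/685.

33467/685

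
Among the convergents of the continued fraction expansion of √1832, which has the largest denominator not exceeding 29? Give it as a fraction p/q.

√1832 = [42; 1, 4, 21, 4, 1, 84, …] (period length 6).
Convergents:
  p_0/q_0 = 42/1
  p_1/q_1 = 43/1
  p_2/q_2 = 214/5
  p_3/q_3 = 4537/106
q_2 = 5 ≤ 29 < 106 = q_3, so the answer is 214/5.

214/5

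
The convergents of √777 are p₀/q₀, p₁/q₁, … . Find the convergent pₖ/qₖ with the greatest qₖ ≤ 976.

√777 = [27; 1, 6, 1, 54, …] (period length 4).
Convergents:
  p_0/q_0 = 27/1
  p_1/q_1 = 28/1
  p_2/q_2 = 195/7
  p_3/q_3 = 223/8
  p_4/q_4 = 12237/439
  p_5/q_5 = 12460/447
  p_6/q_6 = 86997/3121
q_5 = 447 ≤ 976 < 3121 = q_6, so the answer is 12460/447.

12460/447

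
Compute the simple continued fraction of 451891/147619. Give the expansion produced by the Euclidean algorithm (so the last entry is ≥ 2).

451891 = 3·147619 + 9034
147619 = 16·9034 + 3075
9034 = 2·3075 + 2884
3075 = 1·2884 + 191
2884 = 15·191 + 19
191 = 10·19 + 1
19 = 19·1 + 0  (stop)
So 451891/147619 = [3; 16, 2, 1, 15, 10, 19].

[3; 16, 2, 1, 15, 10, 19]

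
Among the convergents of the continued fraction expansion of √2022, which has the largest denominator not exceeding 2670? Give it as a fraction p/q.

120016/2669

√2022 = [44; 1, 28, 1, 88, …] (period length 4).
Convergents:
  p_0/q_0 = 44/1
  p_1/q_1 = 45/1
  p_2/q_2 = 1304/29
  p_3/q_3 = 1349/30
  p_4/q_4 = 120016/2669
  p_5/q_5 = 121365/2699
q_4 = 2669 ≤ 2670 < 2699 = q_5, so the answer is 120016/2669.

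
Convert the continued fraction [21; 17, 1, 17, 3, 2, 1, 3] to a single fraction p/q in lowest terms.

Fold from the inside: start with 3/1.
  1 + 1/3 = 4/3
  2 + 3/4 = 11/4
  3 + 4/11 = 37/11
  17 + 11/37 = 640/37
  1 + 37/640 = 677/640
  17 + 640/677 = 12149/677
  21 + 677/12149 = 255806/12149

255806/12149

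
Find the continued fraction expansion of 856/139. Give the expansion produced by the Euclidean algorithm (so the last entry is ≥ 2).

[6; 6, 3, 7]

856 = 6·139 + 22
139 = 6·22 + 7
22 = 3·7 + 1
7 = 7·1 + 0  (stop)
So 856/139 = [6; 6, 3, 7].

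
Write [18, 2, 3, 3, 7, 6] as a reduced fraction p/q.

Fold from the inside: start with 6/1.
  7 + 1/6 = 43/6
  3 + 6/43 = 135/43
  3 + 43/135 = 448/135
  2 + 135/448 = 1031/448
  18 + 448/1031 = 19006/1031

19006/1031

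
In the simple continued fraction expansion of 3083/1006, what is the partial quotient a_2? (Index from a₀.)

3083 = 3·1006 + 65   →  a_0 = 3
1006 = 15·65 + 31   →  a_1 = 15
65 = 2·31 + 3   →  a_2 = 2

2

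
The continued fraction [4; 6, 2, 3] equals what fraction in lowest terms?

187/45

Fold from the inside: start with 3/1.
  2 + 1/3 = 7/3
  6 + 3/7 = 45/7
  4 + 7/45 = 187/45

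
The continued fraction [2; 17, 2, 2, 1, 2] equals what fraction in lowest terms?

681/331

Using pₖ = aₖpₖ₋₁ + pₖ₋₂ and qₖ = aₖqₖ₋₁ + qₖ₋₂:
  k=0: a=2, p=2, q=1
  k=1: a=17, p=35, q=17
  k=2: a=2, p=72, q=35
  k=3: a=2, p=179, q=87
  k=4: a=1, p=251, q=122
  k=5: a=2, p=681, q=331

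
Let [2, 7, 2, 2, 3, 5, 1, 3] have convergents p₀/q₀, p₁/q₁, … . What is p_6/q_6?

Using pₖ = aₖpₖ₋₁ + pₖ₋₂, qₖ = aₖqₖ₋₁ + qₖ₋₂ (with p₋₁=1, p₋₂=0, q₋₁=0, q₋₂=1):
  k=0: a=2, p=2, q=1
  k=1: a=7, p=15, q=7
  k=2: a=2, p=32, q=15
  k=3: a=2, p=79, q=37
  k=4: a=3, p=269, q=126
  k=5: a=5, p=1424, q=667
  k=6: a=1, p=1693, q=793

1693/793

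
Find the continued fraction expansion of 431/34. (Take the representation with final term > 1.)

431 = 12·34 + 23
34 = 1·23 + 11
23 = 2·11 + 1
11 = 11·1 + 0  (stop)
So 431/34 = [12; 1, 2, 11].

[12; 1, 2, 11]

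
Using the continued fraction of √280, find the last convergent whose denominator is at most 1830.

25150/1503

√280 = [16; 1, 2, 1, 2, 1, 32, …] (period length 6).
Convergents:
  p_0/q_0 = 16/1
  p_1/q_1 = 17/1
  p_2/q_2 = 50/3
  p_3/q_3 = 67/4
  p_4/q_4 = 184/11
  p_5/q_5 = 251/15
  p_6/q_6 = 8216/491
  p_7/q_7 = 8467/506
  p_8/q_8 = 25150/1503
  p_9/q_9 = 33617/2009
q_8 = 1503 ≤ 1830 < 2009 = q_9, so the answer is 25150/1503.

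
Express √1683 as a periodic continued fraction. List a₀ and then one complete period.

a₀ = ⌊√1683⌋ = 41.
With m₀=0, d₀=1 and mₖ₊₁ = dₖaₖ − mₖ, dₖ₊₁ = (n − mₖ₊₁²)/dₖ, aₖ₊₁ = ⌊(a₀+mₖ₊₁)/dₖ₊₁⌋:
  k=1: m=41, d=2, a=41
  k=2: m=41, d=1, a=82
d=1 and a=2a₀=82 at k=2, so the next step gives (m, d) = (41, 2) again — its k=1 value — and the period has length 2.

[41; 41, 82]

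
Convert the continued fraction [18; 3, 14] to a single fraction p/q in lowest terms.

Fold from the inside: start with 14/1.
  3 + 1/14 = 43/14
  18 + 14/43 = 788/43

788/43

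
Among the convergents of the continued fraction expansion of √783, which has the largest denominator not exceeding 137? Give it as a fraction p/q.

√783 = [27; 1, 54, …] (period length 2).
Convergents:
  p_0/q_0 = 27/1
  p_1/q_1 = 28/1
  p_2/q_2 = 1539/55
  p_3/q_3 = 1567/56
  p_4/q_4 = 86157/3079
q_3 = 56 ≤ 137 < 3079 = q_4, so the answer is 1567/56.

1567/56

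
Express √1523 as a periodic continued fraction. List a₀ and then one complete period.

[39; 39, 78]

a₀ = ⌊√1523⌋ = 39.
With m₀=0, d₀=1 and mₖ₊₁ = dₖaₖ − mₖ, dₖ₊₁ = (n − mₖ₊₁²)/dₖ, aₖ₊₁ = ⌊(a₀+mₖ₊₁)/dₖ₊₁⌋:
  k=1: m=39, d=2, a=39
  k=2: m=39, d=1, a=78
d=1 and a=2a₀=78 at k=2, so the next step gives (m, d) = (39, 2) again — its k=1 value — and the period has length 2.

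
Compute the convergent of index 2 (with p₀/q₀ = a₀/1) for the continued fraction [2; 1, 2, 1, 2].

8/3

Using pₖ = aₖpₖ₋₁ + pₖ₋₂, qₖ = aₖqₖ₋₁ + qₖ₋₂ (with p₋₁=1, p₋₂=0, q₋₁=0, q₋₂=1):
  k=0: a=2, p=2, q=1
  k=1: a=1, p=3, q=1
  k=2: a=2, p=8, q=3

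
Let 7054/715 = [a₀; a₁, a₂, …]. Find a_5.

3

7054 = 9·715 + 619   →  a_0 = 9
715 = 1·619 + 96   →  a_1 = 1
619 = 6·96 + 43   →  a_2 = 6
96 = 2·43 + 10   →  a_3 = 2
43 = 4·10 + 3   →  a_4 = 4
10 = 3·3 + 1   →  a_5 = 3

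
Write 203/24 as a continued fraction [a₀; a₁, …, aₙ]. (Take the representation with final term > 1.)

203 = 8*24 + 11
24 = 2*11 + 2
11 = 5*2 + 1
2 = 2*1 + 0  (stop)
So 203/24 = [8; 2, 5, 2].

[8; 2, 5, 2]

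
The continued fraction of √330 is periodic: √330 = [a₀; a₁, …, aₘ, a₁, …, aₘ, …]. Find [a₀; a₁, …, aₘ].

[18; 6, 36]

a₀ = ⌊√330⌋ = 18.
With m₀=0, d₀=1 and mₖ₊₁ = dₖaₖ − mₖ, dₖ₊₁ = (n − mₖ₊₁²)/dₖ, aₖ₊₁ = ⌊(a₀+mₖ₊₁)/dₖ₊₁⌋:
  k=1: m=18, d=6, a=6
  k=2: m=18, d=1, a=36
d=1 and a=2a₀=36 at k=2, so the next step gives (m, d) = (18, 6) again — its k=1 value — and the period has length 2.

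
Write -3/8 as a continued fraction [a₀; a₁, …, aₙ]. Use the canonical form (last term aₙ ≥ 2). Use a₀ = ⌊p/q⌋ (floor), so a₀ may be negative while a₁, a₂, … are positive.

[-1; 1, 1, 1, 2]

-3 = -1×8 + 5
8 = 1×5 + 3
5 = 1×3 + 2
3 = 1×2 + 1
2 = 2×1 + 0  (stop)
So -3/8 = [-1; 1, 1, 1, 2].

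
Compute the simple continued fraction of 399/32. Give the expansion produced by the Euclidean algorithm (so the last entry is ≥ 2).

399 = 12*32 + 15
32 = 2*15 + 2
15 = 7*2 + 1
2 = 2*1 + 0  (stop)
So 399/32 = [12; 2, 7, 2].

[12; 2, 7, 2]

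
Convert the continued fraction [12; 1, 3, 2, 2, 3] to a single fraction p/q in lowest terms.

958/75

Using pₖ = aₖpₖ₋₁ + pₖ₋₂ and qₖ = aₖqₖ₋₁ + qₖ₋₂:
  k=0: a=12, p=12, q=1
  k=1: a=1, p=13, q=1
  k=2: a=3, p=51, q=4
  k=3: a=2, p=115, q=9
  k=4: a=2, p=281, q=22
  k=5: a=3, p=958, q=75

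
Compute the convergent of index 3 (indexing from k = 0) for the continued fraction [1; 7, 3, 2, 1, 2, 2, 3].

58/51

Using pₖ = aₖpₖ₋₁ + pₖ₋₂, qₖ = aₖqₖ₋₁ + qₖ₋₂ (with p₋₁=1, p₋₂=0, q₋₁=0, q₋₂=1):
  k=0: a=1, p=1, q=1
  k=1: a=7, p=8, q=7
  k=2: a=3, p=25, q=22
  k=3: a=2, p=58, q=51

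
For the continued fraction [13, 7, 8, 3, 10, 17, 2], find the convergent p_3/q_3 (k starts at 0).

2339/178

Using pₖ = aₖpₖ₋₁ + pₖ₋₂, qₖ = aₖqₖ₋₁ + qₖ₋₂ (with p₋₁=1, p₋₂=0, q₋₁=0, q₋₂=1):
  k=0: a=13, p=13, q=1
  k=1: a=7, p=92, q=7
  k=2: a=8, p=749, q=57
  k=3: a=3, p=2339, q=178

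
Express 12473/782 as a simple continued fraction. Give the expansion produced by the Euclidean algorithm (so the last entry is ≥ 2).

12473 = 15*782 + 743
782 = 1*743 + 39
743 = 19*39 + 2
39 = 19*2 + 1
2 = 2*1 + 0  (stop)
So 12473/782 = [15; 1, 19, 19, 2].

[15; 1, 19, 19, 2]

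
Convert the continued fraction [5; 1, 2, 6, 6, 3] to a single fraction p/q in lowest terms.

Using pₖ = aₖpₖ₋₁ + pₖ₋₂ and qₖ = aₖqₖ₋₁ + qₖ₋₂:
  k=0: a=5, p=5, q=1
  k=1: a=1, p=6, q=1
  k=2: a=2, p=17, q=3
  k=3: a=6, p=108, q=19
  k=4: a=6, p=665, q=117
  k=5: a=3, p=2103, q=370

2103/370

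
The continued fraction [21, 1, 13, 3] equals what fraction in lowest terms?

943/43

Fold from the inside: start with 3/1.
  13 + 1/3 = 40/3
  1 + 3/40 = 43/40
  21 + 40/43 = 943/43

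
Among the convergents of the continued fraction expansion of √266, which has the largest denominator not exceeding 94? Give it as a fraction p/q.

685/42

√266 = [16; 3, 4, 3, 32, …] (period length 4).
Convergents:
  p_0/q_0 = 16/1
  p_1/q_1 = 49/3
  p_2/q_2 = 212/13
  p_3/q_3 = 685/42
  p_4/q_4 = 22132/1357
q_3 = 42 ≤ 94 < 1357 = q_4, so the answer is 685/42.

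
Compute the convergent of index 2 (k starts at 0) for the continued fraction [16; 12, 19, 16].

Using pₖ = aₖpₖ₋₁ + pₖ₋₂, qₖ = aₖqₖ₋₁ + qₖ₋₂ (with p₋₁=1, p₋₂=0, q₋₁=0, q₋₂=1):
  k=0: a=16, p=16, q=1
  k=1: a=12, p=193, q=12
  k=2: a=19, p=3683, q=229

3683/229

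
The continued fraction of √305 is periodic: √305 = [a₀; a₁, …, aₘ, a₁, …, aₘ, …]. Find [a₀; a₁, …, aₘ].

[17; 2, 6, 2, 34]

a₀ = ⌊√305⌋ = 17.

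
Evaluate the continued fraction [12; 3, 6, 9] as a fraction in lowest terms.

Using pₖ = aₖpₖ₋₁ + pₖ₋₂ and qₖ = aₖqₖ₋₁ + qₖ₋₂:
  k=0: a=12, p=12, q=1
  k=1: a=3, p=37, q=3
  k=2: a=6, p=234, q=19
  k=3: a=9, p=2143, q=174

2143/174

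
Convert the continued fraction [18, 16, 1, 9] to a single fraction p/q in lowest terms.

3052/169

Fold from the inside: start with 9/1.
  1 + 1/9 = 10/9
  16 + 9/10 = 169/10
  18 + 10/169 = 3052/169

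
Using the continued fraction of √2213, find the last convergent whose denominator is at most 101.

√2213 = [47; 23, 1, 1, 23, 94, …] (period length 5).
Convergents:
  p_0/q_0 = 47/1
  p_1/q_1 = 1082/23
  p_2/q_2 = 1129/24
  p_3/q_3 = 2211/47
  p_4/q_4 = 51982/1105
q_3 = 47 ≤ 101 < 1105 = q_4, so the answer is 2211/47.

2211/47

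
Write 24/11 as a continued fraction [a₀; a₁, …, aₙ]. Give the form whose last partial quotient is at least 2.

[2; 5, 2]

24 = 2*11 + 2
11 = 5*2 + 1
2 = 2*1 + 0  (stop)
So 24/11 = [2; 5, 2].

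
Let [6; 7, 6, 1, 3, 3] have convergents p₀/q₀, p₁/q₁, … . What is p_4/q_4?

1185/193

Using pₖ = aₖpₖ₋₁ + pₖ₋₂, qₖ = aₖqₖ₋₁ + qₖ₋₂ (with p₋₁=1, p₋₂=0, q₋₁=0, q₋₂=1):
  k=0: a=6, p=6, q=1
  k=1: a=7, p=43, q=7
  k=2: a=6, p=264, q=43
  k=3: a=1, p=307, q=50
  k=4: a=3, p=1185, q=193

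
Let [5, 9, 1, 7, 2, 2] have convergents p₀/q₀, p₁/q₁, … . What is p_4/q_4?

857/168

Using pₖ = aₖpₖ₋₁ + pₖ₋₂, qₖ = aₖqₖ₋₁ + qₖ₋₂ (with p₋₁=1, p₋₂=0, q₋₁=0, q₋₂=1):
  k=0: a=5, p=5, q=1
  k=1: a=9, p=46, q=9
  k=2: a=1, p=51, q=10
  k=3: a=7, p=403, q=79
  k=4: a=2, p=857, q=168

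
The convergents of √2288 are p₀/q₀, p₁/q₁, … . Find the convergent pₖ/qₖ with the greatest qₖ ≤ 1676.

27504/575

√2288 = [47; 1, 4, 1, 94, …] (period length 4).
Convergents:
  p_0/q_0 = 47/1
  p_1/q_1 = 48/1
  p_2/q_2 = 239/5
  p_3/q_3 = 287/6
  p_4/q_4 = 27217/569
  p_5/q_5 = 27504/575
  p_6/q_6 = 137233/2869
q_5 = 575 ≤ 1676 < 2869 = q_6, so the answer is 27504/575.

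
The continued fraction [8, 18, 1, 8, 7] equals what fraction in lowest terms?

Fold from the inside: start with 7/1.
  8 + 1/7 = 57/7
  1 + 7/57 = 64/57
  18 + 57/64 = 1209/64
  8 + 64/1209 = 9736/1209

9736/1209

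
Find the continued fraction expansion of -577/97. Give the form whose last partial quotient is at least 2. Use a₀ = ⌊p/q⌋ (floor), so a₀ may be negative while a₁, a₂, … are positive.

[-6; 19, 2, 2]

-577 = -6·97 + 5
97 = 19·5 + 2
5 = 2·2 + 1
2 = 2·1 + 0  (stop)
So -577/97 = [-6; 19, 2, 2].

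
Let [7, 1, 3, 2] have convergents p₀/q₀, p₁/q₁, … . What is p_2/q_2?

Using pₖ = aₖpₖ₋₁ + pₖ₋₂, qₖ = aₖqₖ₋₁ + qₖ₋₂ (with p₋₁=1, p₋₂=0, q₋₁=0, q₋₂=1):
  k=0: a=7, p=7, q=1
  k=1: a=1, p=8, q=1
  k=2: a=3, p=31, q=4

31/4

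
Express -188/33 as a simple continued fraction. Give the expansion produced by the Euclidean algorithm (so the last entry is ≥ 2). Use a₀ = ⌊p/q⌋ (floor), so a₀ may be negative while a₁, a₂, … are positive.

[-6; 3, 3, 3]

-188 = -6·33 + 10
33 = 3·10 + 3
10 = 3·3 + 1
3 = 3·1 + 0  (stop)
So -188/33 = [-6; 3, 3, 3].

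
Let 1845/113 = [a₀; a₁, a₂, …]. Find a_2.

18

1845 = 16·113 + 37   →  a_0 = 16
113 = 3·37 + 2   →  a_1 = 3
37 = 18·2 + 1   →  a_2 = 18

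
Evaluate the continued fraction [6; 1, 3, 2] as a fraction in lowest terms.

Fold from the inside: start with 2/1.
  3 + 1/2 = 7/2
  1 + 2/7 = 9/7
  6 + 7/9 = 61/9

61/9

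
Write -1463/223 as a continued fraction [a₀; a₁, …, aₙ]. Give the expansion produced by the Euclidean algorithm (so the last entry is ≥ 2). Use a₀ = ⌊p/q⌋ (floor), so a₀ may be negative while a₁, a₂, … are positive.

[-7; 2, 3, 1, 1, 1, 2, 3]

-1463 = -7×223 + 98
223 = 2×98 + 27
98 = 3×27 + 17
27 = 1×17 + 10
17 = 1×10 + 7
10 = 1×7 + 3
7 = 2×3 + 1
3 = 3×1 + 0  (stop)
So -1463/223 = [-7; 2, 3, 1, 1, 1, 2, 3].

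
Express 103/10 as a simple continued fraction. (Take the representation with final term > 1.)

103 = 10×10 + 3
10 = 3×3 + 1
3 = 3×1 + 0  (stop)
So 103/10 = [10; 3, 3].

[10; 3, 3]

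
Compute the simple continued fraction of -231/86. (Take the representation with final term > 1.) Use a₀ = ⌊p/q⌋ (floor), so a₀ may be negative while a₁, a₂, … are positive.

[-3; 3, 5, 2, 2]

-231 = -3*86 + 27
86 = 3*27 + 5
27 = 5*5 + 2
5 = 2*2 + 1
2 = 2*1 + 0  (stop)
So -231/86 = [-3; 3, 5, 2, 2].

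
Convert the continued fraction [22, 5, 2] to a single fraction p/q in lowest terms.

244/11

Using pₖ = aₖpₖ₋₁ + pₖ₋₂ and qₖ = aₖqₖ₋₁ + qₖ₋₂:
  k=0: a=22, p=22, q=1
  k=1: a=5, p=111, q=5
  k=2: a=2, p=244, q=11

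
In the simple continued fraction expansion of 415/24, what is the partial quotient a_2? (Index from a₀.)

2

415 = 17·24 + 7   →  a_0 = 17
24 = 3·7 + 3   →  a_1 = 3
7 = 2·3 + 1   →  a_2 = 2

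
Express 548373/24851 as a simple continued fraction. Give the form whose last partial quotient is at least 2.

548373 = 22·24851 + 1651
24851 = 15·1651 + 86
1651 = 19·86 + 17
86 = 5·17 + 1
17 = 17·1 + 0  (stop)
So 548373/24851 = [22; 15, 19, 5, 17].

[22; 15, 19, 5, 17]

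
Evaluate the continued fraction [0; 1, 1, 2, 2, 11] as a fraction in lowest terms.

Fold from the inside: start with 11/1.
  2 + 1/11 = 23/11
  2 + 11/23 = 57/23
  1 + 23/57 = 80/57
  1 + 57/80 = 137/80
  0 + 80/137 = 80/137

80/137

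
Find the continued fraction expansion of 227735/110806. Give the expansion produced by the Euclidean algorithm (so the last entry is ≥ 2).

[2; 18, 10, 2, 1, 10, 1, 16]

227735 = 2×110806 + 6123
110806 = 18×6123 + 592
6123 = 10×592 + 203
592 = 2×203 + 186
203 = 1×186 + 17
186 = 10×17 + 16
17 = 1×16 + 1
16 = 16×1 + 0  (stop)
So 227735/110806 = [2; 18, 10, 2, 1, 10, 1, 16].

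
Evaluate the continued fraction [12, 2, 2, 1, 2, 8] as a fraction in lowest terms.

1975/159

Using pₖ = aₖpₖ₋₁ + pₖ₋₂ and qₖ = aₖqₖ₋₁ + qₖ₋₂:
  k=0: a=12, p=12, q=1
  k=1: a=2, p=25, q=2
  k=2: a=2, p=62, q=5
  k=3: a=1, p=87, q=7
  k=4: a=2, p=236, q=19
  k=5: a=8, p=1975, q=159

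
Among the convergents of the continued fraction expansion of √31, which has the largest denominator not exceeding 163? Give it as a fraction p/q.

863/155

√31 = [5; 1, 1, 3, 5, 3, 1, 1, 10, …] (period length 8).
Convergents:
  p_0/q_0 = 5/1
  p_1/q_1 = 6/1
  p_2/q_2 = 11/2
  p_3/q_3 = 39/7
  p_4/q_4 = 206/37
  p_5/q_5 = 657/118
  p_6/q_6 = 863/155
  p_7/q_7 = 1520/273
q_6 = 155 ≤ 163 < 273 = q_7, so the answer is 863/155.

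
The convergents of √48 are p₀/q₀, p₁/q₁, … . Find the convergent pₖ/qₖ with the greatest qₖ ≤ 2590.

17466/2521

√48 = [6; 1, 12, …] (period length 2).
Convergents:
  p_0/q_0 = 6/1
  p_1/q_1 = 7/1
  p_2/q_2 = 90/13
  p_3/q_3 = 97/14
  p_4/q_4 = 1254/181
  p_5/q_5 = 1351/195
  p_6/q_6 = 17466/2521
  p_7/q_7 = 18817/2716
q_6 = 2521 ≤ 2590 < 2716 = q_7, so the answer is 17466/2521.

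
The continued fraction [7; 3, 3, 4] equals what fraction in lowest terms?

314/43

Fold from the inside: start with 4/1.
  3 + 1/4 = 13/4
  3 + 4/13 = 43/13
  7 + 13/43 = 314/43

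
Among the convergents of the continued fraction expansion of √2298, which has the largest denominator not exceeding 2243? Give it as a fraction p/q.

73584/1535

√2298 = [47; 1, 14, 1, 94, …] (period length 4).
Convergents:
  p_0/q_0 = 47/1
  p_1/q_1 = 48/1
  p_2/q_2 = 719/15
  p_3/q_3 = 767/16
  p_4/q_4 = 72817/1519
  p_5/q_5 = 73584/1535
  p_6/q_6 = 1102993/23009
q_5 = 1535 ≤ 2243 < 23009 = q_6, so the answer is 73584/1535.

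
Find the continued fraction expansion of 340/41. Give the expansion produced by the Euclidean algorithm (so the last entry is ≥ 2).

340 = 8·41 + 12
41 = 3·12 + 5
12 = 2·5 + 2
5 = 2·2 + 1
2 = 2·1 + 0  (stop)
So 340/41 = [8; 3, 2, 2, 2].

[8; 3, 2, 2, 2]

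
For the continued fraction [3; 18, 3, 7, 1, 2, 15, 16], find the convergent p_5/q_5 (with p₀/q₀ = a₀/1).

4029/1319

Using pₖ = aₖpₖ₋₁ + pₖ₋₂, qₖ = aₖqₖ₋₁ + qₖ₋₂ (with p₋₁=1, p₋₂=0, q₋₁=0, q₋₂=1):
  k=0: a=3, p=3, q=1
  k=1: a=18, p=55, q=18
  k=2: a=3, p=168, q=55
  k=3: a=7, p=1231, q=403
  k=4: a=1, p=1399, q=458
  k=5: a=2, p=4029, q=1319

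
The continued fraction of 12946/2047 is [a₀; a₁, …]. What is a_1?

12946 = 6·2047 + 664   →  a_0 = 6
2047 = 3·664 + 55   →  a_1 = 3

3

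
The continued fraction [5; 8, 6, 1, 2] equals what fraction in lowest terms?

835/163

Fold from the inside: start with 2/1.
  1 + 1/2 = 3/2
  6 + 2/3 = 20/3
  8 + 3/20 = 163/20
  5 + 20/163 = 835/163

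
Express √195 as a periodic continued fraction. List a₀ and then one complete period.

[13; 1, 26]

a₀ = ⌊√195⌋ = 13.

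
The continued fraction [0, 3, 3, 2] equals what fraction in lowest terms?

7/23

Using pₖ = aₖpₖ₋₁ + pₖ₋₂ and qₖ = aₖqₖ₋₁ + qₖ₋₂:
  k=0: a=0, p=0, q=1
  k=1: a=3, p=1, q=3
  k=2: a=3, p=3, q=10
  k=3: a=2, p=7, q=23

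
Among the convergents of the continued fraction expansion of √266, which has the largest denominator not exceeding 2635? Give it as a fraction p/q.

22132/1357

√266 = [16; 3, 4, 3, 32, …] (period length 4).
Convergents:
  p_0/q_0 = 16/1
  p_1/q_1 = 49/3
  p_2/q_2 = 212/13
  p_3/q_3 = 685/42
  p_4/q_4 = 22132/1357
  p_5/q_5 = 67081/4113
q_4 = 1357 ≤ 2635 < 4113 = q_5, so the answer is 22132/1357.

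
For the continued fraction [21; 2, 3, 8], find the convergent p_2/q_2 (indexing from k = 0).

Using pₖ = aₖpₖ₋₁ + pₖ₋₂, qₖ = aₖqₖ₋₁ + qₖ₋₂ (with p₋₁=1, p₋₂=0, q₋₁=0, q₋₂=1):
  k=0: a=21, p=21, q=1
  k=1: a=2, p=43, q=2
  k=2: a=3, p=150, q=7

150/7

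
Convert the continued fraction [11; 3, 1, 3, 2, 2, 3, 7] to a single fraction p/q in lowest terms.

23251/2064

Using pₖ = aₖpₖ₋₁ + pₖ₋₂ and qₖ = aₖqₖ₋₁ + qₖ₋₂:
  k=0: a=11, p=11, q=1
  k=1: a=3, p=34, q=3
  k=2: a=1, p=45, q=4
  k=3: a=3, p=169, q=15
  k=4: a=2, p=383, q=34
  k=5: a=2, p=935, q=83
  k=6: a=3, p=3188, q=283
  k=7: a=7, p=23251, q=2064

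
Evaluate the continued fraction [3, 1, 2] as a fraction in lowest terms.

11/3

Fold from the inside: start with 2/1.
  1 + 1/2 = 3/2
  3 + 2/3 = 11/3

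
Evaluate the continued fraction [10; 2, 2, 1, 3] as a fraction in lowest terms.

Fold from the inside: start with 3/1.
  1 + 1/3 = 4/3
  2 + 3/4 = 11/4
  2 + 4/11 = 26/11
  10 + 11/26 = 271/26

271/26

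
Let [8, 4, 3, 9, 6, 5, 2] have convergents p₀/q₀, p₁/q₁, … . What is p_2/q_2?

107/13

Using pₖ = aₖpₖ₋₁ + pₖ₋₂, qₖ = aₖqₖ₋₁ + qₖ₋₂ (with p₋₁=1, p₋₂=0, q₋₁=0, q₋₂=1):
  k=0: a=8, p=8, q=1
  k=1: a=4, p=33, q=4
  k=2: a=3, p=107, q=13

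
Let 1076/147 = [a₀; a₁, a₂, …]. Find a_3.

1076 = 7·147 + 47   →  a_0 = 7
147 = 3·47 + 6   →  a_1 = 3
47 = 7·6 + 5   →  a_2 = 7
6 = 1·5 + 1   →  a_3 = 1

1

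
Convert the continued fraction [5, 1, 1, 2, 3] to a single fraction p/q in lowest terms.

Fold from the inside: start with 3/1.
  2 + 1/3 = 7/3
  1 + 3/7 = 10/7
  1 + 7/10 = 17/10
  5 + 10/17 = 95/17

95/17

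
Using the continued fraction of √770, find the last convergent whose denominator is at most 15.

111/4

√770 = [27; 1, 2, 1, 54, …] (period length 4).
Convergents:
  p_0/q_0 = 27/1
  p_1/q_1 = 28/1
  p_2/q_2 = 83/3
  p_3/q_3 = 111/4
  p_4/q_4 = 6077/219
q_3 = 4 ≤ 15 < 219 = q_4, so the answer is 111/4.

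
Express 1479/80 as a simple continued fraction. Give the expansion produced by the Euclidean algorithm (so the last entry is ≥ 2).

[18; 2, 19, 2]

1479 = 18×80 + 39
80 = 2×39 + 2
39 = 19×2 + 1
2 = 2×1 + 0  (stop)
So 1479/80 = [18; 2, 19, 2].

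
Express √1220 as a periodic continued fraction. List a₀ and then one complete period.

[34; 1, 12, 1, 68]

a₀ = ⌊√1220⌋ = 34.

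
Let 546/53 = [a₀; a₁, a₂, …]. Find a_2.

3

546 = 10·53 + 16   →  a_0 = 10
53 = 3·16 + 5   →  a_1 = 3
16 = 3·5 + 1   →  a_2 = 3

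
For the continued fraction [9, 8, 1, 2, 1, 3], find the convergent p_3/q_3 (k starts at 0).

237/26

Using pₖ = aₖpₖ₋₁ + pₖ₋₂, qₖ = aₖqₖ₋₁ + qₖ₋₂ (with p₋₁=1, p₋₂=0, q₋₁=0, q₋₂=1):
  k=0: a=9, p=9, q=1
  k=1: a=8, p=73, q=8
  k=2: a=1, p=82, q=9
  k=3: a=2, p=237, q=26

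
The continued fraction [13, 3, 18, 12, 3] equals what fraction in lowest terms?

27241/2044

Fold from the inside: start with 3/1.
  12 + 1/3 = 37/3
  18 + 3/37 = 669/37
  3 + 37/669 = 2044/669
  13 + 669/2044 = 27241/2044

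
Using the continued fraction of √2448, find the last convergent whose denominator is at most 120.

2177/44

√2448 = [49; 2, 10, 2, 98, …] (period length 4).
Convergents:
  p_0/q_0 = 49/1
  p_1/q_1 = 99/2
  p_2/q_2 = 1039/21
  p_3/q_3 = 2177/44
  p_4/q_4 = 214385/4333
q_3 = 44 ≤ 120 < 4333 = q_4, so the answer is 2177/44.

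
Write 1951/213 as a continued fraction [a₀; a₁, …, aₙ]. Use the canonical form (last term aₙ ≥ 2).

[9; 6, 3, 1, 3, 2]

1951 = 9×213 + 34
213 = 6×34 + 9
34 = 3×9 + 7
9 = 1×7 + 2
7 = 3×2 + 1
2 = 2×1 + 0  (stop)
So 1951/213 = [9; 6, 3, 1, 3, 2].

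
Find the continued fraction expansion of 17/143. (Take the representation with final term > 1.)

[0; 8, 2, 2, 3]

17 = 0*143 + 17
143 = 8*17 + 7
17 = 2*7 + 3
7 = 2*3 + 1
3 = 3*1 + 0  (stop)
So 17/143 = [0; 8, 2, 2, 3].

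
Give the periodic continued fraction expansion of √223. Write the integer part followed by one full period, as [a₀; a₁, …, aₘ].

[14; 1, 13, 1, 28]

a₀ = ⌊√223⌋ = 14.
With m₀=0, d₀=1 and mₖ₊₁ = dₖaₖ − mₖ, dₖ₊₁ = (n − mₖ₊₁²)/dₖ, aₖ₊₁ = ⌊(a₀+mₖ₊₁)/dₖ₊₁⌋:
  k=1: m=14, d=27, a=1
  k=2: m=13, d=2, a=13
  k=3: m=13, d=27, a=1
  k=4: m=14, d=1, a=28
d=1 and a=2a₀=28 at k=4, so the next step gives (m, d) = (14, 27) again — its k=1 value — and the period has length 4.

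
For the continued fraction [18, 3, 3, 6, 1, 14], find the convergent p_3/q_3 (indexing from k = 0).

1153/63

Using pₖ = aₖpₖ₋₁ + pₖ₋₂, qₖ = aₖqₖ₋₁ + qₖ₋₂ (with p₋₁=1, p₋₂=0, q₋₁=0, q₋₂=1):
  k=0: a=18, p=18, q=1
  k=1: a=3, p=55, q=3
  k=2: a=3, p=183, q=10
  k=3: a=6, p=1153, q=63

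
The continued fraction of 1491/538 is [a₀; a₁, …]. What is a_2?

1491 = 2·538 + 415   →  a_0 = 2
538 = 1·415 + 123   →  a_1 = 1
415 = 3·123 + 46   →  a_2 = 3

3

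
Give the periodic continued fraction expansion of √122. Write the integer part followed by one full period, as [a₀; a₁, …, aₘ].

[11; 22]

a₀ = ⌊√122⌋ = 11.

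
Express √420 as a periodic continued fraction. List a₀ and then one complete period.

a₀ = ⌊√420⌋ = 20.

[20; 2, 40]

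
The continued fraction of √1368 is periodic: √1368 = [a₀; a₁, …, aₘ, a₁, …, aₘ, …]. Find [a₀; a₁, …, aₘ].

[36; 1, 72]

a₀ = ⌊√1368⌋ = 36.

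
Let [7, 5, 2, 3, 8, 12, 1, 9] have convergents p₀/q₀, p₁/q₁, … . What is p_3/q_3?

273/38

Using pₖ = aₖpₖ₋₁ + pₖ₋₂, qₖ = aₖqₖ₋₁ + qₖ₋₂ (with p₋₁=1, p₋₂=0, q₋₁=0, q₋₂=1):
  k=0: a=7, p=7, q=1
  k=1: a=5, p=36, q=5
  k=2: a=2, p=79, q=11
  k=3: a=3, p=273, q=38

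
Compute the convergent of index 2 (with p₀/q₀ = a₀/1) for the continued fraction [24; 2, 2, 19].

122/5

Using pₖ = aₖpₖ₋₁ + pₖ₋₂, qₖ = aₖqₖ₋₁ + qₖ₋₂ (with p₋₁=1, p₋₂=0, q₋₁=0, q₋₂=1):
  k=0: a=24, p=24, q=1
  k=1: a=2, p=49, q=2
  k=2: a=2, p=122, q=5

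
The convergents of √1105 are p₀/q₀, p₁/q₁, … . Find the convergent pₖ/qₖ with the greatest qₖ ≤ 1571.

28488/857

√1105 = [33; 4, 7, 7, 4, 66, …] (period length 5).
Convergents:
  p_0/q_0 = 33/1
  p_1/q_1 = 133/4
  p_2/q_2 = 964/29
  p_3/q_3 = 6881/207
  p_4/q_4 = 28488/857
  p_5/q_5 = 1887089/56769
q_4 = 857 ≤ 1571 < 56769 = q_5, so the answer is 28488/857.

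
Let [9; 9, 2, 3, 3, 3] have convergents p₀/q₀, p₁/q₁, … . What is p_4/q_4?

1976/217

Using pₖ = aₖpₖ₋₁ + pₖ₋₂, qₖ = aₖqₖ₋₁ + qₖ₋₂ (with p₋₁=1, p₋₂=0, q₋₁=0, q₋₂=1):
  k=0: a=9, p=9, q=1
  k=1: a=9, p=82, q=9
  k=2: a=2, p=173, q=19
  k=3: a=3, p=601, q=66
  k=4: a=3, p=1976, q=217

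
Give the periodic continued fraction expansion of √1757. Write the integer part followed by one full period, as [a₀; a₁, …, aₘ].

[41; 1, 10, 1, 82]

a₀ = ⌊√1757⌋ = 41.
With m₀=0, d₀=1 and mₖ₊₁ = dₖaₖ − mₖ, dₖ₊₁ = (n − mₖ₊₁²)/dₖ, aₖ₊₁ = ⌊(a₀+mₖ₊₁)/dₖ₊₁⌋:
  k=1: m=41, d=76, a=1
  k=2: m=35, d=7, a=10
  k=3: m=35, d=76, a=1
  k=4: m=41, d=1, a=82
d=1 and a=2a₀=82 at k=4, so the next step gives (m, d) = (41, 76) again — its k=1 value — and the period has length 4.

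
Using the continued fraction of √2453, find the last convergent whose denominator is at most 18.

√2453 = [49; 1, 1, 8, 1, 1, 98, …] (period length 6).
Convergents:
  p_0/q_0 = 49/1
  p_1/q_1 = 50/1
  p_2/q_2 = 99/2
  p_3/q_3 = 842/17
  p_4/q_4 = 941/19
q_3 = 17 ≤ 18 < 19 = q_4, so the answer is 842/17.

842/17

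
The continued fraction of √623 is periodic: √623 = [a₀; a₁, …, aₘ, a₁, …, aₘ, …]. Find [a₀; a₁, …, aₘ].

a₀ = ⌊√623⌋ = 24.
With m₀=0, d₀=1 and mₖ₊₁ = dₖaₖ − mₖ, dₖ₊₁ = (n − mₖ₊₁²)/dₖ, aₖ₊₁ = ⌊(a₀+mₖ₊₁)/dₖ₊₁⌋:
  k=1: m=24, d=47, a=1
  k=2: m=23, d=2, a=23
  k=3: m=23, d=47, a=1
  k=4: m=24, d=1, a=48
d=1 and a=2a₀=48 at k=4, so the next step gives (m, d) = (24, 47) again — its k=1 value — and the period has length 4.

[24; 1, 23, 1, 48]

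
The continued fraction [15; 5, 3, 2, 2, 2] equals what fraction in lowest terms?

3296/217

Using pₖ = aₖpₖ₋₁ + pₖ₋₂ and qₖ = aₖqₖ₋₁ + qₖ₋₂:
  k=0: a=15, p=15, q=1
  k=1: a=5, p=76, q=5
  k=2: a=3, p=243, q=16
  k=3: a=2, p=562, q=37
  k=4: a=2, p=1367, q=90
  k=5: a=2, p=3296, q=217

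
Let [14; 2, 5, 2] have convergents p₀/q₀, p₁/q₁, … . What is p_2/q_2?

159/11

Using pₖ = aₖpₖ₋₁ + pₖ₋₂, qₖ = aₖqₖ₋₁ + qₖ₋₂ (with p₋₁=1, p₋₂=0, q₋₁=0, q₋₂=1):
  k=0: a=14, p=14, q=1
  k=1: a=2, p=29, q=2
  k=2: a=5, p=159, q=11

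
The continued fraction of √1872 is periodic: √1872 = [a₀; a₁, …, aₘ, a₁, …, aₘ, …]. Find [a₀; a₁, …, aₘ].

a₀ = ⌊√1872⌋ = 43.
With m₀=0, d₀=1 and mₖ₊₁ = dₖaₖ − mₖ, dₖ₊₁ = (n − mₖ₊₁²)/dₖ, aₖ₊₁ = ⌊(a₀+mₖ₊₁)/dₖ₊₁⌋:
  k=1: m=43, d=23, a=3
  k=2: m=26, d=52, a=1
  k=3: m=26, d=23, a=3
  k=4: m=43, d=1, a=86
d=1 and a=2a₀=86 at k=4, so the next step gives (m, d) = (43, 23) again — its k=1 value — and the period has length 4.

[43; 3, 1, 3, 86]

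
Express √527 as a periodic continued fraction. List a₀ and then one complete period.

[22; 1, 21, 1, 44]

a₀ = ⌊√527⌋ = 22.
With m₀=0, d₀=1 and mₖ₊₁ = dₖaₖ − mₖ, dₖ₊₁ = (n − mₖ₊₁²)/dₖ, aₖ₊₁ = ⌊(a₀+mₖ₊₁)/dₖ₊₁⌋:
  k=1: m=22, d=43, a=1
  k=2: m=21, d=2, a=21
  k=3: m=21, d=43, a=1
  k=4: m=22, d=1, a=44
d=1 and a=2a₀=44 at k=4, so the next step gives (m, d) = (22, 43) again — its k=1 value — and the period has length 4.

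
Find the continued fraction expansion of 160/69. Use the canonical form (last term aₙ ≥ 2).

[2; 3, 7, 3]

160 = 2×69 + 22
69 = 3×22 + 3
22 = 7×3 + 1
3 = 3×1 + 0  (stop)
So 160/69 = [2; 3, 7, 3].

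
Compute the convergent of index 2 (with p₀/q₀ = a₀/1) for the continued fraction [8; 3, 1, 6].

33/4

Using pₖ = aₖpₖ₋₁ + pₖ₋₂, qₖ = aₖqₖ₋₁ + qₖ₋₂ (with p₋₁=1, p₋₂=0, q₋₁=0, q₋₂=1):
  k=0: a=8, p=8, q=1
  k=1: a=3, p=25, q=3
  k=2: a=1, p=33, q=4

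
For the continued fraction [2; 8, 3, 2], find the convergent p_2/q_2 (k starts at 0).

Using pₖ = aₖpₖ₋₁ + pₖ₋₂, qₖ = aₖqₖ₋₁ + qₖ₋₂ (with p₋₁=1, p₋₂=0, q₋₁=0, q₋₂=1):
  k=0: a=2, p=2, q=1
  k=1: a=8, p=17, q=8
  k=2: a=3, p=53, q=25

53/25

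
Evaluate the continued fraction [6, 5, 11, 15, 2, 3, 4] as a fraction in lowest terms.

161591/26078

Using pₖ = aₖpₖ₋₁ + pₖ₋₂ and qₖ = aₖqₖ₋₁ + qₖ₋₂:
  k=0: a=6, p=6, q=1
  k=1: a=5, p=31, q=5
  k=2: a=11, p=347, q=56
  k=3: a=15, p=5236, q=845
  k=4: a=2, p=10819, q=1746
  k=5: a=3, p=37693, q=6083
  k=6: a=4, p=161591, q=26078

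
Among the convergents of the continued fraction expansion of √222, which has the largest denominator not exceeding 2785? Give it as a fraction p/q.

39946/2681

√222 = [14; 1, 8, 1, 28, …] (period length 4).
Convergents:
  p_0/q_0 = 14/1
  p_1/q_1 = 15/1
  p_2/q_2 = 134/9
  p_3/q_3 = 149/10
  p_4/q_4 = 4306/289
  p_5/q_5 = 4455/299
  p_6/q_6 = 39946/2681
  p_7/q_7 = 44401/2980
q_6 = 2681 ≤ 2785 < 2980 = q_7, so the answer is 39946/2681.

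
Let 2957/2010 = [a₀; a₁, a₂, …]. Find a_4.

9

2957 = 1·2010 + 947   →  a_0 = 1
2010 = 2·947 + 116   →  a_1 = 2
947 = 8·116 + 19   →  a_2 = 8
116 = 6·19 + 2   →  a_3 = 6
19 = 9·2 + 1   →  a_4 = 9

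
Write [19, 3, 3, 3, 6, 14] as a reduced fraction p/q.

Using pₖ = aₖpₖ₋₁ + pₖ₋₂ and qₖ = aₖqₖ₋₁ + qₖ₋₂:
  k=0: a=19, p=19, q=1
  k=1: a=3, p=58, q=3
  k=2: a=3, p=193, q=10
  k=3: a=3, p=637, q=33
  k=4: a=6, p=4015, q=208
  k=5: a=14, p=56847, q=2945

56847/2945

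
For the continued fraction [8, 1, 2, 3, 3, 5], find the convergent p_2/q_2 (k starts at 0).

Using pₖ = aₖpₖ₋₁ + pₖ₋₂, qₖ = aₖqₖ₋₁ + qₖ₋₂ (with p₋₁=1, p₋₂=0, q₋₁=0, q₋₂=1):
  k=0: a=8, p=8, q=1
  k=1: a=1, p=9, q=1
  k=2: a=2, p=26, q=3

26/3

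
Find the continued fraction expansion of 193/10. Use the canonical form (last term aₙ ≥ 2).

193 = 19·10 + 3
10 = 3·3 + 1
3 = 3·1 + 0  (stop)
So 193/10 = [19; 3, 3].

[19; 3, 3]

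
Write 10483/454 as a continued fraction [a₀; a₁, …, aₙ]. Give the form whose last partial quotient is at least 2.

[23; 11, 13, 1, 2]

10483 = 23×454 + 41
454 = 11×41 + 3
41 = 13×3 + 2
3 = 1×2 + 1
2 = 2×1 + 0  (stop)
So 10483/454 = [23; 11, 13, 1, 2].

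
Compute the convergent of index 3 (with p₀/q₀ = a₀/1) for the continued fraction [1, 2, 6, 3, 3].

60/41

Using pₖ = aₖpₖ₋₁ + pₖ₋₂, qₖ = aₖqₖ₋₁ + qₖ₋₂ (with p₋₁=1, p₋₂=0, q₋₁=0, q₋₂=1):
  k=0: a=1, p=1, q=1
  k=1: a=2, p=3, q=2
  k=2: a=6, p=19, q=13
  k=3: a=3, p=60, q=41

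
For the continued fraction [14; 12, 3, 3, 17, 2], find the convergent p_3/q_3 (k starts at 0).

Using pₖ = aₖpₖ₋₁ + pₖ₋₂, qₖ = aₖqₖ₋₁ + qₖ₋₂ (with p₋₁=1, p₋₂=0, q₋₁=0, q₋₂=1):
  k=0: a=14, p=14, q=1
  k=1: a=12, p=169, q=12
  k=2: a=3, p=521, q=37
  k=3: a=3, p=1732, q=123

1732/123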